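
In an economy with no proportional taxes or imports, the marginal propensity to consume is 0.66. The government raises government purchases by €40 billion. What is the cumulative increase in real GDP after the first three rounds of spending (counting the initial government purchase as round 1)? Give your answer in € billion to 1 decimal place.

€83.8 billion

Round 1 adds ΔG = €40 billion; each later round is MPC = 0.66 times the previous.
After 3 rounds: 40 + 26.4 + 17.424 = ΔG·(1 − c^3)/(1 − c) = 40 × (1 − 0.287496)/0.34 ≈ €83.8 billion.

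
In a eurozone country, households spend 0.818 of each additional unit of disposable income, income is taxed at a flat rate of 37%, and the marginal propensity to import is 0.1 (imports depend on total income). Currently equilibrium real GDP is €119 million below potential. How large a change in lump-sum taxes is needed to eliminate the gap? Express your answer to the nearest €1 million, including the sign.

Spending multiplier = 1/(1 − c(1−t) + m) = 1/(1 − 0.818×0.63 + 0.1) = 1/0.58466 ≈ 1.71.
Tax multiplier = −c·k = −0.818/0.58466 ≈ −1.399. Need ΔY = +€119 million, so ΔT = ΔY/(−c·k) = −(+€119 million) × 0.58466 / 0.818 ≈ −€85 million.
The government should cut lump-sum taxes by €85 million.

−€85 million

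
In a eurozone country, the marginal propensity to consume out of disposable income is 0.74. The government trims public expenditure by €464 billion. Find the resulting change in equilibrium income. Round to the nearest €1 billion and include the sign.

Government-spending multiplier = 1/(1 − MPC) = 1/(1 − 0.74) = 1/0.26 ≈ 3.846.
ΔY = k × ΔG = (−€464 billion) / 0.26 ≈ −€1,785 billion.

−€1,785 billion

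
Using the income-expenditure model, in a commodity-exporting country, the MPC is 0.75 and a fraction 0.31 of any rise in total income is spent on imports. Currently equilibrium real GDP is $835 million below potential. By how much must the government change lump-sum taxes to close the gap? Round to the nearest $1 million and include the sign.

−$623 million

Spending multiplier = 1/(1 − c + m) = 1/(1 − 0.75 + 0.31) = 1/0.56 ≈ 1.786.
Tax multiplier = −c·k = −0.75/0.56 ≈ −1.339. Need ΔY = +$835 million, so ΔT = ΔY/(−c·k) = −(+$835 million) × 0.56 / 0.75 ≈ −$623 million.
The government should cut lump-sum taxes by $623 million.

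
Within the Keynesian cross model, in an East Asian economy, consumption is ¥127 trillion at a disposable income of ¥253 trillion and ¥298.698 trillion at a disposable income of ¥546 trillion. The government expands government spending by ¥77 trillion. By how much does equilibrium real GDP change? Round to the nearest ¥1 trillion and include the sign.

+¥186 trillion

MPC = ΔC/ΔYd = (298.698 − 127)/(546 − 253) = 171.698/293 = 0.586.
Government-spending multiplier = 1/(1 − MPC) = 1/(1 − 0.586) = 1/0.414 ≈ 2.415.
ΔY = k × ΔG = (+¥77 trillion) / 0.414 ≈ +¥186 trillion.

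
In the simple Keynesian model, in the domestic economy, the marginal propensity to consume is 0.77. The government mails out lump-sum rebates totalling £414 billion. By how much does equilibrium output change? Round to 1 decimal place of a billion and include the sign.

A lump-sum tax change of −£414 billion shifts disposable income by +£414 billion; first-round consumption changes by −c × ΔT = −0.77 × (−£414 billion) = +£318.78 billion.
Expenditure multiplier = 1/(1 − MPC) = 1/(1 − 0.77) = 1/0.23 ≈ 4.348.
The tax multiplier is −c × k ≈ −3.348, so ΔY = k × (−c·ΔT) = (+£318.78 billion) / 0.23 = +£1,386 billion.

+£1,386.0 billion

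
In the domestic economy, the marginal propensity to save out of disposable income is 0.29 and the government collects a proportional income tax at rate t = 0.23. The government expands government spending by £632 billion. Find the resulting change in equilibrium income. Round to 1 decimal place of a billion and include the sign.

MPC = 1 − MPS = 1 − 0.29 = 0.71.
Government-spending multiplier = 1/(1 − c(1−t)) = 1/(1 − 0.71×0.77) = 1/0.4533 ≈ 2.206.
ΔY = k × ΔG = (+£632 billion) / 0.4533 ≈ +£1,394.2 billion.

+£1,394.2 billion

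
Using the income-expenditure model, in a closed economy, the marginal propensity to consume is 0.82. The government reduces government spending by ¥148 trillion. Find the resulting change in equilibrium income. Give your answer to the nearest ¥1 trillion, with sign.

Spending multiplier = 1/(1 − MPC) = 1/(1 − 0.82) = 1/0.18 ≈ 5.556.
ΔY = k × ΔG = (−¥148 trillion) / 0.18 ≈ −¥822 trillion.

−¥822 trillion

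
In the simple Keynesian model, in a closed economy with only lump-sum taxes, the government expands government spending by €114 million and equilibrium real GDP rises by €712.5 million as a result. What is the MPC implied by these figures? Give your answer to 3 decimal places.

Implied spending multiplier k = ΔY/ΔG = 712.5/114 = 6.25.
Since k = 1/(1 − MPC), MPC = 1 − 1/k = 1 − ΔG/ΔY = 1 − 114/712.5 = 0.840.

0.840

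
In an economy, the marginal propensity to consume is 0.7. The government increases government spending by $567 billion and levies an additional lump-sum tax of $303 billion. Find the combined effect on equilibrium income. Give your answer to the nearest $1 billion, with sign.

Expenditure multiplier = 1/(1 − MPC) = 1/(1 − 0.7) = 1/0.3 ≈ 3.333.
ΔG contributes k·ΔG = (+$567 billion) / 0.3 = +$1,890 billion.
ΔT of +$303 billion changes first-round spending by −c·ΔT = −$212.1 billion, contributing k·(−c·ΔT) = (−$212.1 billion) / 0.3 = −$707 billion.
Net ΔY = k(ΔG − c·ΔT) = (+$354.9 billion) / 0.3 = +$1,183 billion.

+$1,183 billion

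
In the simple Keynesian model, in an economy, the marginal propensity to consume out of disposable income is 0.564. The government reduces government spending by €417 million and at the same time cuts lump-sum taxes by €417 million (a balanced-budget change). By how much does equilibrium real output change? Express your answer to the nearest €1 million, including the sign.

−€417 million

Expenditure multiplier = 1/(1 − MPC) = 1/(1 − 0.564) = 1/0.436 ≈ 2.294.
ΔG contributes k·ΔG = (−€417 million) / 0.436 ≈ −€956.4 million.
ΔT of −€417 million changes first-round spending by −c·ΔT = +€235.188 million, contributing k·(−c·ΔT) = (+€235.188 million) / 0.436 ≈ +€539.4 million.
With ΔG = ΔT and no other leakages, the balanced-budget multiplier is 1, so ΔY = ΔG = −€417 million.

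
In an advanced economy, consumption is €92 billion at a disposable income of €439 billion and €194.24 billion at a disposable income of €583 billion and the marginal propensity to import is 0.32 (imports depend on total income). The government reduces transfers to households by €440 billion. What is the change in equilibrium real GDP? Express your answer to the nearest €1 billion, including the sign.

−€512 billion

MPC = ΔC/ΔYd = (194.24 − 92)/(583 − 439) = 102.24/144 = 0.71.
The transfer change shifts disposable income by −€440 billion, so first-round consumption changes by c·ΔTR = 0.71 × (−€440 billion) = −€312.4 billion.
Expenditure multiplier = 1/(1 − c + m) = 1/(1 − 0.71 + 0.32) = 1/0.61 ≈ 1.639.
The transfer multiplier is c × k ≈ 1.164, so ΔY = k × (c·ΔTR) = (−€312.4 billion) / 0.61 ≈ −€512 billion.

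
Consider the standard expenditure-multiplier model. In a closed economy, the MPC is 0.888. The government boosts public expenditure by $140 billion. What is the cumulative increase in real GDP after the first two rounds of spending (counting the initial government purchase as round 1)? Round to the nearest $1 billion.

Round 1 adds ΔG = $140 billion; each later round is MPC = 0.888 times the previous.
After 2 rounds: 140 + 124.32 = ΔG·(1 − c^2)/(1 − c) = 140 × (1 − 0.788544)/0.112 ≈ $264 billion.

$264 billion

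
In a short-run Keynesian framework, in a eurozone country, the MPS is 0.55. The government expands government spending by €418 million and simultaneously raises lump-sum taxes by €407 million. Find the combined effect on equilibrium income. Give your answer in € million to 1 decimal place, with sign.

MPC = 1 − MPS = 1 − 0.55 = 0.45.
Expenditure multiplier = 1/(1 − MPC) = 1/(1 − 0.45) = 1/0.55 ≈ 1.818.
ΔG contributes k·ΔG = (+€418 million) / 0.55 = +€760 million.
ΔT of +€407 million changes first-round spending by −c·ΔT = −€183.15 million, contributing k·(−c·ΔT) = (−€183.15 million) / 0.55 = −€333 million.
Net ΔY = k(ΔG − c·ΔT) = (+€234.85 million) / 0.55 = +€427 million.

+€427.0 million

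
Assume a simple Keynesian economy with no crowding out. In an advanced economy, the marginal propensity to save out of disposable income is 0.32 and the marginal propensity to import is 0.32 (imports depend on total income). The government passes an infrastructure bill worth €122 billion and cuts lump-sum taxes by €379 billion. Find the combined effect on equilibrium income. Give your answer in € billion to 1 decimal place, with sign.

MPC = 1 − MPS = 1 − 0.32 = 0.68.
Expenditure multiplier = 1/(1 − c + m) = 1/(1 − 0.68 + 0.32) = 1/0.64 ≈ 1.563.
ΔG contributes k·ΔG = (+€122 billion) / 0.64 ≈ +€190.6 billion.
ΔT of −€379 billion changes first-round spending by −c·ΔT = +€257.72 billion, contributing k·(−c·ΔT) = (+€257.72 billion) / 0.64 ≈ +€402.7 billion.
Net ΔY = k(ΔG − c·ΔT) = (+€379.72 billion) / 0.64 ≈ +€593.3 billion.

+€593.3 billion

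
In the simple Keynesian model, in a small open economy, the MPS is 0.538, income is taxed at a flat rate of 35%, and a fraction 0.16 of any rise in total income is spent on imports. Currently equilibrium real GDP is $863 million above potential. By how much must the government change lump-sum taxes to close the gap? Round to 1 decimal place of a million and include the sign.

+$1,605.9 million

MPC = 1 − MPS = 1 − 0.538 = 0.462.
Spending multiplier = 1/(1 − c(1−t) + m) = 1/(1 − 0.462×0.65 + 0.16) = 1/0.8597 ≈ 1.163.
Tax multiplier = −c·k = −0.462/0.8597 ≈ −0.537. Need ΔY = −$863 million, so ΔT = ΔY/(−c·k) = −(−$863 million) × 0.8597 / 0.462 ≈ +$1,605.9 million.
The government should raise lump-sum taxes by $1,605.9 million.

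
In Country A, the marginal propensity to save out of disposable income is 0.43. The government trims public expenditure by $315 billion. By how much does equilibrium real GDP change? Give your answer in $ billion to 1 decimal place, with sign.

−$732.6 billion

MPC = 1 − MPS = 1 − 0.43 = 0.57.
Spending multiplier = 1/(1 − MPC) = 1/(1 − 0.57) = 1/0.43 ≈ 2.326.
ΔY = k × ΔG = (−$315 billion) / 0.43 ≈ −$732.6 billion.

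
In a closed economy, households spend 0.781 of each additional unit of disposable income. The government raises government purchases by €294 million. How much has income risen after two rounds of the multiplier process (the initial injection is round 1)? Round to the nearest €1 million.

Round 1 adds ΔG = €294 million; each later round is MPC = 0.781 times the previous.
After 2 rounds: 294 + 229.614 = ΔG·(1 − c^2)/(1 − c) = 294 × (1 − 0.609961)/0.219 ≈ €524 million.

€524 million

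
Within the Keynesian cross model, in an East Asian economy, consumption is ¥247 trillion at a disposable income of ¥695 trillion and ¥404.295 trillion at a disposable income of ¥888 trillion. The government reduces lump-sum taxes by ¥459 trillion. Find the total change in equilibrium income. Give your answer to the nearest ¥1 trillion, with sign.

MPC = ΔC/ΔYd = (404.295 − 247)/(888 − 695) = 157.295/193 = 0.815.
A lump-sum tax change of −¥459 trillion shifts disposable income by +¥459 trillion; first-round consumption changes by −c × ΔT = −0.815 × (−¥459 trillion) = +¥374.085 trillion.
Expenditure multiplier = 1/(1 − MPC) = 1/(1 − 0.815) = 1/0.185 ≈ 5.405.
The tax multiplier is −c × k ≈ −4.405, so ΔY = k × (−c·ΔT) = (+¥374.085 trillion) / 0.185 ≈ +¥2,022 trillion.

+¥2,022 trillion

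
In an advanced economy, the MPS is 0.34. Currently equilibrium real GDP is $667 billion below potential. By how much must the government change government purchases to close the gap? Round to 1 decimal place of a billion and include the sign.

MPC = 1 − MPS = 1 − 0.34 = 0.66.
Spending multiplier = 1/(1 − MPC) = 1/(1 − 0.66) = 1/0.34 ≈ 2.941.
Need ΔY = +$667 billion, so ΔG = ΔY/k = (+$667 billion) × 0.34 ≈ +$226.8 billion.
The government should increase government purchases by $226.8 billion.

+$226.8 billion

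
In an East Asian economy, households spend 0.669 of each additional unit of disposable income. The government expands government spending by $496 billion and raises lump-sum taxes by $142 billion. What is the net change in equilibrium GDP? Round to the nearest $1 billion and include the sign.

+$1,211 billion

Expenditure multiplier = 1/(1 − MPC) = 1/(1 − 0.669) = 1/0.331 ≈ 3.021.
ΔG contributes k·ΔG = (+$496 billion) / 0.331 ≈ +$1,498.5 billion.
ΔT of +$142 billion changes first-round spending by −c·ΔT = −$94.998 billion, contributing k·(−c·ΔT) = (−$94.998 billion) / 0.331 ≈ −$287 billion.
Net ΔY = k(ΔG − c·ΔT) = (+$401.002 billion) / 0.331 ≈ +$1,211 billion.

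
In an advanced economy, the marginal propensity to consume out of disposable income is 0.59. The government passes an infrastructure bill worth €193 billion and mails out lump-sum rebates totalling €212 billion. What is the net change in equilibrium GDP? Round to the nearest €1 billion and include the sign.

+€776 billion

Expenditure multiplier = 1/(1 − MPC) = 1/(1 − 0.59) = 1/0.41 ≈ 2.439.
ΔG contributes k·ΔG = (+€193 billion) / 0.41 ≈ +€470.7 billion.
ΔT of −€212 billion changes first-round spending by −c·ΔT = +€125.08 billion, contributing k·(−c·ΔT) = (+€125.08 billion) / 0.41 ≈ +€305.1 billion.
Net ΔY = k(ΔG − c·ΔT) = (+€318.08 billion) / 0.41 ≈ +€776 billion.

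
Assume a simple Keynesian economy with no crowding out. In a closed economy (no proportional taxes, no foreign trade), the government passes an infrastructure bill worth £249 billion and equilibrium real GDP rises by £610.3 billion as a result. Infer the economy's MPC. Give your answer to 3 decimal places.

Implied spending multiplier k = ΔY/ΔG = 610.3/249 ≈ 2.451.
Since k = 1/(1 − MPC), MPC = 1 − 1/k = 1 − ΔG/ΔY = 1 − 249/610.3 ≈ 0.592.

0.592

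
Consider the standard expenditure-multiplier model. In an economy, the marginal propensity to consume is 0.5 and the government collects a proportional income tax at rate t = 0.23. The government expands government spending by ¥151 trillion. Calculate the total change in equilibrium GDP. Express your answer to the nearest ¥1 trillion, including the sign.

Expenditure multiplier = 1/(1 − c(1−t)) = 1/(1 − 0.5×0.77) = 1/0.615 ≈ 1.626.
ΔY = k × ΔG = (+¥151 trillion) / 0.615 ≈ +¥246 trillion.

+¥246 trillion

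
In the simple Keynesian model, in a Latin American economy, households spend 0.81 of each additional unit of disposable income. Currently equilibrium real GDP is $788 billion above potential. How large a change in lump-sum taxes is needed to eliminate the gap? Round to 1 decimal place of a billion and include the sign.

Spending multiplier = 1/(1 − MPC) = 1/(1 − 0.81) = 1/0.19 ≈ 5.263.
Tax multiplier = −c·k = −0.81/0.19 ≈ −4.263. Need ΔY = −$788 billion, so ΔT = ΔY/(−c·k) = −(−$788 billion) × 0.19 / 0.81 ≈ +$184.8 billion.
The government should raise lump-sum taxes by $184.8 billion.

+$184.8 billion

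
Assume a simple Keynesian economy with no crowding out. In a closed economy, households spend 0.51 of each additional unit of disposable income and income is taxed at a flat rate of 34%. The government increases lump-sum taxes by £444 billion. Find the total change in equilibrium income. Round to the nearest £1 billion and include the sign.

−£341 billion

A lump-sum tax change of +£444 billion shifts disposable income by −£444 billion; first-round consumption changes by −c × ΔT = −0.51 × (+£444 billion) = −£226.44 billion.
Expenditure multiplier = 1/(1 − c(1−t)) = 1/(1 − 0.51×0.66) = 1/0.6634 ≈ 1.507.
The tax multiplier is −c × k ≈ −0.769, so ΔY = k × (−c·ΔT) = (−£226.44 billion) / 0.6634 ≈ −£341 billion.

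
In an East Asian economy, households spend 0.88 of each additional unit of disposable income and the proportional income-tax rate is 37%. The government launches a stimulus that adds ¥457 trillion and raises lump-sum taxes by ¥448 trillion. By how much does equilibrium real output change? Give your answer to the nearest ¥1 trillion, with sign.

Expenditure multiplier = 1/(1 − c(1−t)) = 1/(1 − 0.88×0.63) = 1/0.4456 ≈ 2.244.
ΔG contributes k·ΔG = (+¥457 trillion) / 0.4456 ≈ +¥1,025.6 trillion.
ΔT of +¥448 trillion changes first-round spending by −c·ΔT = −¥394.24 trillion, contributing k·(−c·ΔT) = (−¥394.24 trillion) / 0.4456 ≈ −¥884.7 trillion.
Net ΔY = k(ΔG − c·ΔT) = (+¥62.76 trillion) / 0.4456 ≈ +¥141 trillion.

+¥141 trillion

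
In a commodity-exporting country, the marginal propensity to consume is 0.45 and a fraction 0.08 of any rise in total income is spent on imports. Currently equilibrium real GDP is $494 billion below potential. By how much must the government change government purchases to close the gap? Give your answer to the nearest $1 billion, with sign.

Spending multiplier = 1/(1 − c + m) = 1/(1 − 0.45 + 0.08) = 1/0.63 ≈ 1.587.
Need ΔY = +$494 billion, so ΔG = ΔY/k = (+$494 billion) × 0.63 ≈ +$311 billion.
The government should increase government purchases by $311 billion.

+$311 billion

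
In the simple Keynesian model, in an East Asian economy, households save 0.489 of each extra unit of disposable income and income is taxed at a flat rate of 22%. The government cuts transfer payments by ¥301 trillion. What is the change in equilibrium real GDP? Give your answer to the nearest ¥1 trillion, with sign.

−¥256 trillion

MPC = 1 − MPS = 1 − 0.489 = 0.511.
The transfer change shifts disposable income by −¥301 trillion, so first-round consumption changes by c·ΔTR = 0.511 × (−¥301 trillion) = −¥153.811 trillion.
Expenditure multiplier = 1/(1 − c(1−t)) = 1/(1 − 0.511×0.78) = 1/0.60142 ≈ 1.663.
The transfer multiplier is c × k ≈ 0.85, so ΔY = k × (c·ΔTR) = (−¥153.811 trillion) / 0.60142 ≈ −¥256 trillion.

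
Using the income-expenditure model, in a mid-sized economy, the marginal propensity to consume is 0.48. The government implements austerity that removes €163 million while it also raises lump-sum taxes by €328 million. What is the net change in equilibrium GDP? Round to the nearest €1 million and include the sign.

Expenditure multiplier = 1/(1 − MPC) = 1/(1 − 0.48) = 1/0.52 ≈ 1.923.
ΔG contributes k·ΔG = (−€163 million) / 0.52 ≈ −€313.5 million.
ΔT of +€328 million changes first-round spending by −c·ΔT = −€157.44 million, contributing k·(−c·ΔT) = (−€157.44 million) / 0.52 ≈ −€302.8 million.
Net ΔY = k(ΔG − c·ΔT) = (−€320.44 million) / 0.52 ≈ −€616 million.

−€616 million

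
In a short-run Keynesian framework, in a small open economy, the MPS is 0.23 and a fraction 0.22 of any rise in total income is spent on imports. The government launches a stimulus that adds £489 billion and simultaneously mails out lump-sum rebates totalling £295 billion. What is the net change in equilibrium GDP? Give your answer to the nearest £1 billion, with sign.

+£1,591 billion

MPC = 1 − MPS = 1 − 0.23 = 0.77.
Expenditure multiplier = 1/(1 − c + m) = 1/(1 − 0.77 + 0.22) = 1/0.45 ≈ 2.222.
ΔG contributes k·ΔG = (+£489 billion) / 0.45 ≈ +£1,086.7 billion.
ΔT of −£295 billion changes first-round spending by −c·ΔT = +£227.15 billion, contributing k·(−c·ΔT) = (+£227.15 billion) / 0.45 ≈ +£504.8 billion.
Net ΔY = k(ΔG − c·ΔT) = (+£716.15 billion) / 0.45 ≈ +£1,591 billion.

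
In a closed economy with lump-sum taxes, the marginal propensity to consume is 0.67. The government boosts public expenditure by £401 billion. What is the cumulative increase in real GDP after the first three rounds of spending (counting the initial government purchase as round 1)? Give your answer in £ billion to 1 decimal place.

Round 1 adds ΔG = £401 billion; each later round is MPC = 0.67 times the previous.
After 3 rounds: 401 + 268.67 + 180.0089 = ΔG·(1 − c^3)/(1 − c) = 401 × (1 − 0.300763)/0.33 ≈ £849.7 billion.

£849.7 billion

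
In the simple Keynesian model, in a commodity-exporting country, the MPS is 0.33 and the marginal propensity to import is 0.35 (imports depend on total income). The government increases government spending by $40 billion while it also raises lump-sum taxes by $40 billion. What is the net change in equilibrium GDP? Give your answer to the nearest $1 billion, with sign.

MPC = 1 − MPS = 1 − 0.33 = 0.67.
Expenditure multiplier = 1/(1 − c + m) = 1/(1 − 0.67 + 0.35) = 1/0.68 ≈ 1.471.
ΔG contributes k·ΔG = (+$40 billion) / 0.68 ≈ +$58.8 billion.
ΔT of +$40 billion changes first-round spending by −c·ΔT = −$26.8 billion, contributing k·(−c·ΔT) = (−$26.8 billion) / 0.68 ≈ −$39.4 billion.
Net ΔY = k(ΔG − c·ΔT) = (+$13.2 billion) / 0.68 ≈ +$19 billion.

+$19 billion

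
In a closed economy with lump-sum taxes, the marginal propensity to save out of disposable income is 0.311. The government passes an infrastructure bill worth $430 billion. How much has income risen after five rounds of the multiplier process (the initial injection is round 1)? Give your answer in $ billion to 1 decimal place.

$1,168.0 billion

MPC = 1 − MPS = 1 − 0.311 = 0.689.
Round 1 adds ΔG = $430 billion; each later round is MPC = 0.689 times the previous.
After 5 rounds: 430 + 296.27 + 204.13003 + 140.64559067 + 96.90481197163 = ΔG·(1 − c^5)/(1 − c) = 430 × (1 − 0.155273059182449)/0.311 ≈ $1,168 billion.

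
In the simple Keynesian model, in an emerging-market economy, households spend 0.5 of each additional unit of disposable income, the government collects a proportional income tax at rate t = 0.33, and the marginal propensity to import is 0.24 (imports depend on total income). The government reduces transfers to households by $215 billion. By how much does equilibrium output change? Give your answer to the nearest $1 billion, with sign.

−$119 billion

The transfer change shifts disposable income by −$215 billion, so first-round consumption changes by c·ΔTR = 0.5 × (−$215 billion) = −$107.5 billion.
Expenditure multiplier = 1/(1 − c(1−t) + m) = 1/(1 − 0.5×0.67 + 0.24) = 1/0.905 ≈ 1.105.
The transfer multiplier is c × k ≈ 0.552, so ΔY = k × (c·ΔTR) = (−$107.5 billion) / 0.905 ≈ −$119 billion.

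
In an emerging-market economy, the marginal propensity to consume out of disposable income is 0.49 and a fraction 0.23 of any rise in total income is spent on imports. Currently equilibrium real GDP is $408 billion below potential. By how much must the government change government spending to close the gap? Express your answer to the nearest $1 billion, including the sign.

Spending multiplier = 1/(1 − c + m) = 1/(1 − 0.49 + 0.23) = 1/0.74 ≈ 1.351.
Need ΔY = +$408 billion, so ΔG = ΔY/k = (+$408 billion) × 0.74 ≈ +$302 billion.
The government should increase government spending by $302 billion.

+$302 billion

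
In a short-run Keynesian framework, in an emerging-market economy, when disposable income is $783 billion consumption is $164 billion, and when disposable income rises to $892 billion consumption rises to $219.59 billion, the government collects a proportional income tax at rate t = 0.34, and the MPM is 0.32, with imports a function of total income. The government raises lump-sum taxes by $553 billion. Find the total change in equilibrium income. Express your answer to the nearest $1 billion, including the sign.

−$287 billion

MPC = ΔC/ΔYd = (219.59 − 164)/(892 − 783) = 55.59/109 = 0.51.
A lump-sum tax change of +$553 billion shifts disposable income by −$553 billion; first-round consumption changes by −c × ΔT = −0.51 × (+$553 billion) = −$282.03 billion.
Expenditure multiplier = 1/(1 − c(1−t) + m) = 1/(1 − 0.51×0.66 + 0.32) = 1/0.9834 ≈ 1.017.
The tax multiplier is −c × k ≈ −0.519, so ΔY = k × (−c·ΔT) = (−$282.03 billion) / 0.9834 ≈ −$287 billion.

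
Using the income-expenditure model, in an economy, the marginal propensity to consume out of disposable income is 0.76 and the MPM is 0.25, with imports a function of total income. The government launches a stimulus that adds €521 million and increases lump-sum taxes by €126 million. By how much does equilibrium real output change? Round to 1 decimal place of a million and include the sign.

Expenditure multiplier = 1/(1 − c + m) = 1/(1 − 0.76 + 0.25) = 1/0.49 ≈ 2.041.
ΔG contributes k·ΔG = (+€521 million) / 0.49 ≈ +€1,063.3 million.
ΔT of +€126 million changes first-round spending by −c·ΔT = −€95.76 million, contributing k·(−c·ΔT) = (−€95.76 million) / 0.49 ≈ −€195.4 million.
Net ΔY = k(ΔG − c·ΔT) = (+€425.24 million) / 0.49 ≈ +€867.8 million.

+€867.8 million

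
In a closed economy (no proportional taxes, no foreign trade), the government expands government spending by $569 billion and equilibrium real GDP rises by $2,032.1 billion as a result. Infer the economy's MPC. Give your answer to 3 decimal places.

0.720

Implied spending multiplier k = ΔY/ΔG = 2,032.1/569 ≈ 3.5714.
Since k = 1/(1 − MPC), MPC = 1 − 1/k = 1 − ΔG/ΔY = 1 − 569/2,032.1 ≈ 0.720.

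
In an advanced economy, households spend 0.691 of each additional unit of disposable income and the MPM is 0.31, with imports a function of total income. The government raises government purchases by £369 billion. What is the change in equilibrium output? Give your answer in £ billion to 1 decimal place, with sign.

+£596.1 billion

Government-spending multiplier = 1/(1 − c + m) = 1/(1 − 0.691 + 0.31) = 1/0.619 ≈ 1.616.
ΔY = k × ΔG = (+£369 billion) / 0.619 ≈ +£596.1 billion.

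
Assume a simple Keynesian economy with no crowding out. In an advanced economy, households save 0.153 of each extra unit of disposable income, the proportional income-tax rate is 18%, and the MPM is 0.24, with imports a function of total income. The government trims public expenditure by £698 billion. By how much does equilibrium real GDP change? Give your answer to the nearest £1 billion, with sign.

−£1,280 billion

MPC = 1 − MPS = 1 − 0.153 = 0.847.
Expenditure multiplier = 1/(1 − c(1−t) + m) = 1/(1 − 0.847×0.82 + 0.24) = 1/0.54546 ≈ 1.833.
ΔY = k × ΔG = (−£698 billion) / 0.54546 ≈ −£1,280 billion.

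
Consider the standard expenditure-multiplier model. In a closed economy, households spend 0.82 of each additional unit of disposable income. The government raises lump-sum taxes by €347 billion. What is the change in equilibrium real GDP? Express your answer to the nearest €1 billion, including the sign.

A lump-sum tax change of +€347 billion shifts disposable income by −€347 billion; first-round consumption changes by −c × ΔT = −0.82 × (+€347 billion) = −€284.54 billion.
Expenditure multiplier = 1/(1 − MPC) = 1/(1 − 0.82) = 1/0.18 ≈ 5.556.
The tax multiplier is −c × k ≈ −4.556, so ΔY = k × (−c·ΔT) = (−€284.54 billion) / 0.18 ≈ −€1,581 billion.

−€1,581 billion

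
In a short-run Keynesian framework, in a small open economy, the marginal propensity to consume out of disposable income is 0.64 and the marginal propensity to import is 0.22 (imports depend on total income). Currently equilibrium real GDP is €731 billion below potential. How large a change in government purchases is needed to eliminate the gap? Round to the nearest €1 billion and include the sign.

+€424 billion

Spending multiplier = 1/(1 − c + m) = 1/(1 − 0.64 + 0.22) = 1/0.58 ≈ 1.724.
Need ΔY = +€731 billion, so ΔG = ΔY/k = (+€731 billion) × 0.58 ≈ +€424 billion.
The government should increase government purchases by €424 billion.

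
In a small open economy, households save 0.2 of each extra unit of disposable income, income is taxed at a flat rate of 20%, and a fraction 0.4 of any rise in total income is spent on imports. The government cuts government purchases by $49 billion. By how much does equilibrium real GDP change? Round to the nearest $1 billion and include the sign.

MPC = 1 − MPS = 1 − 0.2 = 0.8.
Expenditure multiplier = 1/(1 − c(1−t) + m) = 1/(1 − 0.8×0.8 + 0.4) = 1/0.76 ≈ 1.316.
ΔY = k × ΔG = (−$49 billion) / 0.76 ≈ −$64 billion.

−$64 billion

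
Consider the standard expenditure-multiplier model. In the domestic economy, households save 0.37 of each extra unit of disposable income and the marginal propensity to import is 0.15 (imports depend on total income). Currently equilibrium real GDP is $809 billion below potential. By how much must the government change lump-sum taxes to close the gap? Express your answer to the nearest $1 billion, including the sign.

−$668 billion

MPC = 1 − MPS = 1 − 0.37 = 0.63.
Spending multiplier = 1/(1 − c + m) = 1/(1 − 0.63 + 0.15) = 1/0.52 ≈ 1.923.
Tax multiplier = −c·k = −0.63/0.52 ≈ −1.212. Need ΔY = +$809 billion, so ΔT = ΔY/(−c·k) = −(+$809 billion) × 0.52 / 0.63 ≈ −$668 billion.
The government should cut lump-sum taxes by $668 billion.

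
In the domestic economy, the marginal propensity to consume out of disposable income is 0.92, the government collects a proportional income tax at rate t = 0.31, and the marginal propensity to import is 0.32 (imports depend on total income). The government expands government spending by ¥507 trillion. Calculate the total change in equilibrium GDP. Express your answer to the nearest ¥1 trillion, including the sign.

+¥740 trillion

Expenditure multiplier = 1/(1 − c(1−t) + m) = 1/(1 − 0.92×0.69 + 0.32) = 1/0.6852 ≈ 1.459.
ΔY = k × ΔG = (+¥507 trillion) / 0.6852 ≈ +¥740 trillion.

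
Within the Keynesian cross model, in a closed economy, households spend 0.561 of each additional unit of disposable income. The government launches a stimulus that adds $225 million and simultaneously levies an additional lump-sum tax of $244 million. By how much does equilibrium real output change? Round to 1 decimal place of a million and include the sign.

Expenditure multiplier = 1/(1 − MPC) = 1/(1 − 0.561) = 1/0.439 ≈ 2.278.
ΔG contributes k·ΔG = (+$225 million) / 0.439 ≈ +$512.5 million.
ΔT of +$244 million changes first-round spending by −c·ΔT = −$136.884 million, contributing k·(−c·ΔT) = (−$136.884 million) / 0.439 ≈ −$311.8 million.
Net ΔY = k(ΔG − c·ΔT) = (+$88.116 million) / 0.439 ≈ +$200.7 million.

+$200.7 million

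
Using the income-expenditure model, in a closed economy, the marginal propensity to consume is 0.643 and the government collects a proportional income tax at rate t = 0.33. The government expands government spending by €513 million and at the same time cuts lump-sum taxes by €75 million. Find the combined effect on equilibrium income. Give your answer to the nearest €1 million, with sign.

+€986 million

Expenditure multiplier = 1/(1 − c(1−t)) = 1/(1 − 0.643×0.67) = 1/0.56919 ≈ 1.757.
ΔG contributes k·ΔG = (+€513 million) / 0.56919 ≈ +€901.3 million.
ΔT of −€75 million changes first-round spending by −c·ΔT = +€48.225 million, contributing k·(−c·ΔT) = (+€48.225 million) / 0.56919 ≈ +€84.7 million.
Net ΔY = k(ΔG − c·ΔT) = (+€561.225 million) / 0.56919 ≈ +€986 million.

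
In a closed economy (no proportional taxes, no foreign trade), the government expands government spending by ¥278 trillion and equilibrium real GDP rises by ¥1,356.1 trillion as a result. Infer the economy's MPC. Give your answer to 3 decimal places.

0.795

Implied spending multiplier k = ΔY/ΔG = 1,356.1/278 ≈ 4.8781.
Since k = 1/(1 − MPC), MPC = 1 − 1/k = 1 − ΔG/ΔY = 1 − 278/1,356.1 ≈ 0.795.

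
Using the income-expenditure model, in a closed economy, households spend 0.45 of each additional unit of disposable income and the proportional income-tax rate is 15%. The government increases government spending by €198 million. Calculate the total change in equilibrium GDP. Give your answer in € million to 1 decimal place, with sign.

+€320.6 million

Government-spending multiplier = 1/(1 − c(1−t)) = 1/(1 − 0.45×0.85) = 1/0.6175 ≈ 1.619.
ΔY = k × ΔG = (+€198 million) / 0.6175 ≈ +€320.6 million.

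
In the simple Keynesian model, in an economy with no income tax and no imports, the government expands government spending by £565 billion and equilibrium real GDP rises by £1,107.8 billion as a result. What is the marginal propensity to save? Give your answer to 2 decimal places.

0.51

Implied spending multiplier k = ΔY/ΔG = 1,107.8/565 ≈ 1.9607.
Since k = 1/(1 − MPC), MPC = 1 − 1/k = 1 − ΔG/ΔY = 1 − 565/1,107.8 ≈ 0.49.
MPS = 1 − MPC = 0.51.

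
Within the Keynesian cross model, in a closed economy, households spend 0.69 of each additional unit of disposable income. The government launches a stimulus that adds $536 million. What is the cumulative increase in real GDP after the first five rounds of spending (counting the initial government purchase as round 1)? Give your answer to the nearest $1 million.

$1,459 million

Round 1 adds ΔG = $536 million; each later round is MPC = 0.69 times the previous.
After 5 rounds: 536 + 369.84 + 255.1896 + 176.080824 + 121.49576856 = ΔG·(1 − c^5)/(1 − c) = 536 × (1 − 0.1564031349)/0.31 ≈ $1,459 million.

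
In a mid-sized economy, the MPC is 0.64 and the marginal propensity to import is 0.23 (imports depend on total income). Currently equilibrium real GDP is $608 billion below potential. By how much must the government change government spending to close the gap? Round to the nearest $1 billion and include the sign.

+$359 billion

Spending multiplier = 1/(1 − c + m) = 1/(1 − 0.64 + 0.23) = 1/0.59 ≈ 1.695.
Need ΔY = +$608 billion, so ΔG = ΔY/k = (+$608 billion) × 0.59 ≈ +$359 billion.
The government should increase government spending by $359 billion.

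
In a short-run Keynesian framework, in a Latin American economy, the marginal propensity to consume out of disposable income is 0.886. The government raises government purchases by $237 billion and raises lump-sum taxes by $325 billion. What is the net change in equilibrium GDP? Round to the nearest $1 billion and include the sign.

Expenditure multiplier = 1/(1 − MPC) = 1/(1 − 0.886) = 1/0.114 ≈ 8.772.
ΔG contributes k·ΔG = (+$237 billion) / 0.114 ≈ +$2,078.9 billion.
ΔT of +$325 billion changes first-round spending by −c·ΔT = −$287.95 billion, contributing k·(−c·ΔT) = (−$287.95 billion) / 0.114 ≈ −$2,525.9 billion.
Net ΔY = k(ΔG − c·ΔT) = (−$50.95 billion) / 0.114 ≈ −$447 billion.

−$447 billion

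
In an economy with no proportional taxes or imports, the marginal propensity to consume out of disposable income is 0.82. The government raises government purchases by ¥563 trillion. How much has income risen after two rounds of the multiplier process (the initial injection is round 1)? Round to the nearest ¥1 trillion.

¥1,025 trillion

Round 1 adds ΔG = ¥563 trillion; each later round is MPC = 0.82 times the previous.
After 2 rounds: 563 + 461.66 = ΔG·(1 − c^2)/(1 − c) = 563 × (1 − 0.6724)/0.18 ≈ ¥1,025 trillion.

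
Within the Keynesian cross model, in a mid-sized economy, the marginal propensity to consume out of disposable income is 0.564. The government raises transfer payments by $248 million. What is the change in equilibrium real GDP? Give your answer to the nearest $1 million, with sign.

The transfer change shifts disposable income by +$248 million, so first-round consumption changes by c·ΔTR = 0.564 × (+$248 million) = +$139.872 million.
Expenditure multiplier = 1/(1 − MPC) = 1/(1 − 0.564) = 1/0.436 ≈ 2.294.
The transfer multiplier is c × k ≈ 1.294, so ΔY = k × (c·ΔTR) = (+$139.872 million) / 0.436 ≈ +$321 million.

+$321 million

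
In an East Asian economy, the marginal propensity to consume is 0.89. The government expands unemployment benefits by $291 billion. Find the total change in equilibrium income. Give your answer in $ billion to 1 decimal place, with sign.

+$2,354.5 billion

The transfer change shifts disposable income by +$291 billion, so first-round consumption changes by c·ΔTR = 0.89 × (+$291 billion) = +$258.99 billion.
Expenditure multiplier = 1/(1 − MPC) = 1/(1 − 0.89) = 1/0.11 ≈ 9.091.
The transfer multiplier is c × k ≈ 8.091, so ΔY = k × (c·ΔTR) = (+$258.99 billion) / 0.11 ≈ +$2,354.5 billion.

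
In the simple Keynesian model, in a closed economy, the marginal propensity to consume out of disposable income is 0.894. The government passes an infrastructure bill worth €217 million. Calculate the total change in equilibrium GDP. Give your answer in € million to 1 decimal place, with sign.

+€2,047.2 million

Government-spending multiplier = 1/(1 − MPC) = 1/(1 − 0.894) = 1/0.106 ≈ 9.434.
ΔY = k × ΔG = (+€217 million) / 0.106 ≈ +€2,047.2 million.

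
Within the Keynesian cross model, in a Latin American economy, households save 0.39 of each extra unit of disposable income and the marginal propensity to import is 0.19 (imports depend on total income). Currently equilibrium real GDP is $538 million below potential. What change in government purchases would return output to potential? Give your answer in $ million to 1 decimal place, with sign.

MPC = 1 − MPS = 1 − 0.39 = 0.61.
Spending multiplier = 1/(1 − c + m) = 1/(1 − 0.61 + 0.19) = 1/0.58 ≈ 1.724.
Need ΔY = +$538 million, so ΔG = ΔY/k = (+$538 million) × 0.58 ≈ +$312 million.
The government should increase government purchases by $312 million.

+$312.0 million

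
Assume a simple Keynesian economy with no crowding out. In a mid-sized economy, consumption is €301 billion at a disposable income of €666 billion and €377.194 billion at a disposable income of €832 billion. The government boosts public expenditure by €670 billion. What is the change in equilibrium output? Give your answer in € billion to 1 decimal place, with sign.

MPC = ΔC/ΔYd = (377.194 − 301)/(832 − 666) = 76.194/166 = 0.459.
Expenditure multiplier = 1/(1 − MPC) = 1/(1 − 0.459) = 1/0.541 ≈ 1.848.
ΔY = k × ΔG = (+€670 billion) / 0.541 ≈ +€1,238.4 billion.

+€1,238.4 billion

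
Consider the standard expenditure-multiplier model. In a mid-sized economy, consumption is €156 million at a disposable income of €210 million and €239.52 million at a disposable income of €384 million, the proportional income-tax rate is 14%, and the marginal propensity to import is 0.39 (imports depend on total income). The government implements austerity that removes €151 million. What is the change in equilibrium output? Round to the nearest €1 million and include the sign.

−€155 million

MPC = ΔC/ΔYd = (239.52 − 156)/(384 − 210) = 83.52/174 = 0.48.
Government-spending multiplier = 1/(1 − c(1−t) + m) = 1/(1 − 0.48×0.86 + 0.39) = 1/0.9772 ≈ 1.023.
ΔY = k × ΔG = (−€151 million) / 0.9772 ≈ −€155 million.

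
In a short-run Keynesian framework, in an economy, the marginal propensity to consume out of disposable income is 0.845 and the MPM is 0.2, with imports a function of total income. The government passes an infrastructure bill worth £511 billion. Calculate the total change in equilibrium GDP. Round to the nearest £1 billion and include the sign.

Expenditure multiplier = 1/(1 − c + m) = 1/(1 − 0.845 + 0.2) = 1/0.355 ≈ 2.817.
ΔY = k × ΔG = (+£511 billion) / 0.355 ≈ +£1,439 billion.

+£1,439 billion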